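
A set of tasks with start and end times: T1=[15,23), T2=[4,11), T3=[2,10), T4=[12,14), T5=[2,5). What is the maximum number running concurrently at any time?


Check each time point for overlaps:
  t=4: 3 tasks active (T2, T3, T5)
Max concurrent = 3


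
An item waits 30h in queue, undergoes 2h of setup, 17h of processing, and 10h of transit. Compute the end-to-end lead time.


Lead time = queue + setup + processing + transit
= 30 + 2 + 17 + 10
= 59 hours


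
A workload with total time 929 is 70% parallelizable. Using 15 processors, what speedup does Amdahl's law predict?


Amdahl's law: T_p = T × ((1-p) + p/N)
= 929 × ((1-0.7) + 0.7/15)
= 929 × (0.30 + 0.0467)
= 929 × 0.3467
= 322.05
Speedup = 929/322.05
= 2.88×


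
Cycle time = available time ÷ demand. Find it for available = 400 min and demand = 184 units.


Cycle time = available time / demand
= 400 / 184
= 2.17 min/unit


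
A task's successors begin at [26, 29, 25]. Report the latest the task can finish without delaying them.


LF = min of all successor start times
Successors start at: [26, 29, 25]
LF = min(26, 29, 25)
= 25


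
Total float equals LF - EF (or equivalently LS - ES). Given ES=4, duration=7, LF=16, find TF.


EF = ES + duration = 4 + 7 = 11
LS = LF - duration = 16 - 7 = 9
Total Float = LF - EF = 16 - 11
(or LS - ES = 9 - 4)
= 5


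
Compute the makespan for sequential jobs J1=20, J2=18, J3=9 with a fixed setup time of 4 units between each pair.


Makespan = Σ processing + (n-1) × setup
= (20 + 18 + 9) + (3-1)×4
= 47 + 8
= 55 time units


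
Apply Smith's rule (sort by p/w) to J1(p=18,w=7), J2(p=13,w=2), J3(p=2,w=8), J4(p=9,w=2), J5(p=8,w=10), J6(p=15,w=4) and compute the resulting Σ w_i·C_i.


WSPT order (by p/w): J3 → J5 → J1 → J6 → J4 → J2
  J3: C=2, w·C=8×2=16
  J5: C=10, w·C=10×10=100
  J1: C=28, w·C=7×28=196
  J6: C=43, w·C=4×43=172
  J4: C=52, w·C=2×52=104
  J2: C=65, w·C=2×65=130
Σ w·C = 718
= 718


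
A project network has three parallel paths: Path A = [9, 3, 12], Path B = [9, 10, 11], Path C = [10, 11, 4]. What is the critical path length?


Path A: 9 + 3 + 12 = 24
Path B: 9 + 10 + 11 = 30
Path C: 10 + 11 + 4 = 25
Critical path = longest = max(24, 30, 25)
= 30 (Path B)


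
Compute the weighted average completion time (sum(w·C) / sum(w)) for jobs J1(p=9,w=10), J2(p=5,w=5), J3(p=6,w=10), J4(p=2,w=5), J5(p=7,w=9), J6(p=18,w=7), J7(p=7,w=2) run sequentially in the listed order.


Completion times:
  J1: C=9, w×C=10×9=90
  J2: C=14, w×C=5×14=70
  J3: C=20, w×C=10×20=200
  J4: C=22, w×C=5×22=110
  J5: C=29, w×C=9×29=261
  J6: C=47, w×C=7×47=329
  J7: C=54, w×C=2×54=108
Sum w×C = 1168
Sum w = 48
Weighted avg = 1168/48
= 24.33


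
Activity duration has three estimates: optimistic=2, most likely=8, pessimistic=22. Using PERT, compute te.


te = (o + 4m + p) / 6
= (2 + 4×8 + 22) / 6
= (2 + 32 + 22) / 6
= 56 / 6
= 9.33


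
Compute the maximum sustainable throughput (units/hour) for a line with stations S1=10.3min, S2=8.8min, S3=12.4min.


Bottleneck = longest station time
Station times: [10.3, 8.8, 12.4]
Max = 12.4 min
Rate = 60 / 12.4
= 4.84 units/hour (bottleneck: 12.4min)


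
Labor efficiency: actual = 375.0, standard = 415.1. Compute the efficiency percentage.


Efficiency = (actual / standard) × 100
= (375.0 / 415.1) × 100
= 90.3%


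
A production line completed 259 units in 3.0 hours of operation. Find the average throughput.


Throughput = units / time
= 259 / 3.0
= 86.3 units/hour


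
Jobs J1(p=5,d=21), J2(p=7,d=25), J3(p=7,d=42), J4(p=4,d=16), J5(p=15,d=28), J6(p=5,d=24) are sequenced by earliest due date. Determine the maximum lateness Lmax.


EDD order: J4 → J1 → J6 → J2 → J5 → J3
Completion and lateness:
  J4: C=4, d=16, L=4-16=-12
  J1: C=9, d=21, L=9-21=-12
  J6: C=14, d=24, L=14-24=-10
  J2: C=21, d=25, L=21-25=-4
  J5: C=36, d=28, L=36-28=8
  J3: C=43, d=42, L=43-42=1
Lmax = max(-12, -12, -10, -4, 8, 1)
= 8


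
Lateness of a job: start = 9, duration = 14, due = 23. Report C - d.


Completion = 9 + 14 = 23
Lateness = C - d = 23 - 23
= 0


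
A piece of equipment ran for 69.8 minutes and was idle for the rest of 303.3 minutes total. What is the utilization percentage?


Utilization = busy / total × 100
= 69.8 / 303.3 × 100
= 23.0%


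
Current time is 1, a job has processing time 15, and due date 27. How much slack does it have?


Slack = due - current_time - processing
= 27 - 1 - 15
= 11


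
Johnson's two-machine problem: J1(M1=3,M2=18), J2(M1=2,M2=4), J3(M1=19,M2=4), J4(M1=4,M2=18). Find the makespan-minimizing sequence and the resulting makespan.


Johnson's rule:
Group 1 (M1≤M2, sort by M1): ['J2', 'J1', 'J4']
Group 2 (M1>M2, sort desc M2): ['J3']
Sequence: J2 → J1 → J4 → J3
Makespan calculation:
  J2: M1 done=2, M2 done=6
  J1: M1 done=5, M2 done=24
  J4: M1 done=9, M2 done=42
  J3: M1 done=28, M2 done=46
= Sequence: J2 → J1 → J4 → J3, Makespan: 46


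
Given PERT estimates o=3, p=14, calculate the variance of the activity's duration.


σ² = ((p - o) / 6)² = (p - o)² / 36
= (14 - 3)² / 36
= 11² / 36
= 121 / 36
= 3.3611


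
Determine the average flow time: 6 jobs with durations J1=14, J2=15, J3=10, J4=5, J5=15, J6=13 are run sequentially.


Completion times:
  J1: completes at 14
  J2: completes at 29
  J3: completes at 39
  J4: completes at 44
  J5: completes at 59
  J6: completes at 72
Sum = 257
Average = 257/6
= 42.83


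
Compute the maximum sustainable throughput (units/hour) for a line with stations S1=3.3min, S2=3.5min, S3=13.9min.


Bottleneck = longest station time
Station times: [3.3, 3.5, 13.9]
Max = 13.9 min
Rate = 60 / 13.9
= 4.32 units/hour (bottleneck: 13.9min)


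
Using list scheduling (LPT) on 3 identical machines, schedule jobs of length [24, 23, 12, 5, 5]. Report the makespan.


Jobs (LPT sorted): [24, 23, 12, 5, 5]
Machines: 3
  J=24 → Machine 1 (load: 0+24=24)
  J=23 → Machine 2 (load: 0+23=23)
  J=12 → Machine 3 (load: 0+12=12)
  J=5 → Machine 3 (load: 12+5=17)
  J=5 → Machine 3 (load: 17+5=22)
Machine loads: [24, 23, 22]
Makespan = max = 24 time units


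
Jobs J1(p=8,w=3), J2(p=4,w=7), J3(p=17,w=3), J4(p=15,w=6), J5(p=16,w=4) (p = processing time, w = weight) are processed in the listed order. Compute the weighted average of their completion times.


Completion times:
  J1: C=8, w×C=3×8=24
  J2: C=12, w×C=7×12=84
  J3: C=29, w×C=3×29=87
  J4: C=44, w×C=6×44=264
  J5: C=60, w×C=4×60=240
Sum w×C = 699
Sum w = 23
Weighted avg = 699/23
= 30.39


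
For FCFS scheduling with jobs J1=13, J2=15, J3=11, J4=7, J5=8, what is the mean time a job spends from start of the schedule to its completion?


Completion times:
  J1: completes at 13
  J2: completes at 28
  J3: completes at 39
  J4: completes at 46
  J5: completes at 54
Sum = 180
Average = 180/5
= 36.00


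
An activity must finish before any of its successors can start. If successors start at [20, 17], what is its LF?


LF = min of all successor start times
Successors start at: [20, 17]
LF = min(20, 17)
= 17


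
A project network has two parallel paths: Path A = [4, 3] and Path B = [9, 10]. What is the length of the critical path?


Path A: 4 + 3 = 7
Path B: 9 + 10 = 19
Critical path = longest = max(7, 19)
= 19 (Path B)


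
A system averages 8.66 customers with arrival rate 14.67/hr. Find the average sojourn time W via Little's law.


Little's law: L = λW → W = L / λ
= 8.66 / 14.67
= 0.59 hours


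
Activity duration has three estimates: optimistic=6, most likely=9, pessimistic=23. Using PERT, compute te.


te = (o + 4m + p) / 6
= (6 + 4×9 + 23) / 6
= (6 + 36 + 23) / 6
= 65 / 6
= 10.83


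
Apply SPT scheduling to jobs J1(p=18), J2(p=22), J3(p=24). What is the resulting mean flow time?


SPT order: J1 → J2 → J3
Completion times:
  J1: C=18
  J2: C=40
  J3: C=64
Sum = 122, n = 3
Mean flow = 122/3
= 40.67


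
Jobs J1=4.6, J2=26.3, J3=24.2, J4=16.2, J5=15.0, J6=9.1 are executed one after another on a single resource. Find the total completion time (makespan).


Sequential makespan: sum all processing times
= 4.6 + 26.3 + 24.2 + 16.2 + 15.0 + 9.1
= 95.4 time units


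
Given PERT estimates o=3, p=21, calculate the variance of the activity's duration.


σ² = ((p - o) / 6)² = (p - o)² / 36
= (21 - 3)² / 36
= 18² / 36
= 324 / 36
= 9.0000


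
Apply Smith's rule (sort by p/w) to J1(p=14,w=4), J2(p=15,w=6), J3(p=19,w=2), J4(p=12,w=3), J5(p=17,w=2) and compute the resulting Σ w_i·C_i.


WSPT order (by p/w): J2 → J1 → J4 → J5 → J3
  J2: C=15, w·C=6×15=90
  J1: C=29, w·C=4×29=116
  J4: C=41, w·C=3×41=123
  J5: C=58, w·C=2×58=116
  J3: C=77, w·C=2×77=154
Σ w·C = 599
= 599


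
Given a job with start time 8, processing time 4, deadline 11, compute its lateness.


Completion = 8 + 4 = 12
Lateness = C - d = 12 - 11
= 1


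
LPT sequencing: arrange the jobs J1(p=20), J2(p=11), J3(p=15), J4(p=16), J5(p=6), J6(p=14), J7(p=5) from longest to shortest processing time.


LPT: sort by longest processing time first
  J1: p=20
  J4: p=16
  J3: p=15
  J6: p=14
  J2: p=11
  J5: p=6
  J7: p=5
Order: J1 → J4 → J3 → J6 → J2 → J5 → J7


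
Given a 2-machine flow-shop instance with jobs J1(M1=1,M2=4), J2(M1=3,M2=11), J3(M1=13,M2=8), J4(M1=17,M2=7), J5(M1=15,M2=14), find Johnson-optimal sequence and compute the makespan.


Johnson's rule:
Group 1 (M1≤M2, sort by M1): ['J1', 'J2']
Group 2 (M1>M2, sort desc M2): ['J5', 'J3', 'J4']
Sequence: J1 → J2 → J5 → J3 → J4
Makespan calculation:
  J1: M1 done=1, M2 done=5
  J2: M1 done=4, M2 done=16
  J5: M1 done=19, M2 done=33
  J3: M1 done=32, M2 done=41
  J4: M1 done=49, M2 done=56
= Sequence: J1 → J2 → J5 → J3 → J4, Makespan: 56


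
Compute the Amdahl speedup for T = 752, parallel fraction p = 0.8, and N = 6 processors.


Amdahl's law: T_p = T × ((1-p) + p/N)
= 752 × ((1-0.8) + 0.8/6)
= 752 × (0.20 + 0.1333)
= 752 × 0.3333
= 250.67
Speedup = 752/250.67
= 3.00×


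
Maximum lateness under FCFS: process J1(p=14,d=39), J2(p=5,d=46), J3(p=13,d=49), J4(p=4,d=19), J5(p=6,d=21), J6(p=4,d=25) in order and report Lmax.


Lateness per job (L = C - d):
  J1: C=14, d=39, L=-25
  J2: C=19, d=46, L=-27
  J3: C=32, d=49, L=-17
  J4: C=36, d=19, L=17
  J5: C=42, d=21, L=21
  J6: C=46, d=25, L=21
Lmax = max(-25, -27, -17, 17, 21, 21)
= 21


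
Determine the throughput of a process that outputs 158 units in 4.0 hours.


Throughput = units / time
= 158 / 4.0
= 39.5 units/hour


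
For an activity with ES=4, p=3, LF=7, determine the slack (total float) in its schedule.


EF = ES + duration = 4 + 3 = 7
LS = LF - duration = 7 - 3 = 4
Total Float = LF - EF = 7 - 7
(or LS - ES = 4 - 4)
= 0


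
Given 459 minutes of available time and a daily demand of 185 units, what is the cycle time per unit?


Cycle time = available time / demand
= 459 / 185
= 2.48 min/unit


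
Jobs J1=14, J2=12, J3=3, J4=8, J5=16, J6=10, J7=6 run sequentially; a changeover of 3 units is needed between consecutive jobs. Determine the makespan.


Makespan = Σ processing + (n-1) × setup
= (14 + 12 + 3 + 8 + 16 + 10 + 6) + (7-1)×3
= 69 + 18
= 87 time units


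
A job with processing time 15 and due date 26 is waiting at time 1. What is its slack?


Slack = due - current_time - processing
= 26 - 1 - 15
= 10


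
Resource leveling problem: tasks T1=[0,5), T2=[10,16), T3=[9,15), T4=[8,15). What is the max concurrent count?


Check each time point for overlaps:
  t=10: 3 tasks active (T2, T3, T4)
Max concurrent = 3


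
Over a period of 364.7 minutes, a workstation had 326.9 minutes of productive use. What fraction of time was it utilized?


Utilization = busy / total × 100
= 326.9 / 364.7 × 100
= 89.6%


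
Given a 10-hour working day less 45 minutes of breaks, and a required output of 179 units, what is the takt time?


Available = 10×60 - 45 = 555 min
Takt time = 555 / 179
= 3.10 min/unit


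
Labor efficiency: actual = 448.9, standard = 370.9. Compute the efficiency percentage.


Efficiency = (actual / standard) × 100
= (448.9 / 370.9) × 100
= 121.0%


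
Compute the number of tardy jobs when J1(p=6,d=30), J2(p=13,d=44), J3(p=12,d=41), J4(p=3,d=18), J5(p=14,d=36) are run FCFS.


Completion vs due date:
  J1: C=6, d=30 → on time
  J2: C=19, d=44 → on time
  J3: C=31, d=41 → on time
  J4: C=34, d=18 → TARDY
  J5: C=48, d=36 → TARDY
Tardy jobs: J4, J5
Count = 2


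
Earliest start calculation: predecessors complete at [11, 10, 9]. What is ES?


ES = max of all predecessor completion times
Predecessors: [11, 10, 9]
ES = max(11, 10, 9)
= 11


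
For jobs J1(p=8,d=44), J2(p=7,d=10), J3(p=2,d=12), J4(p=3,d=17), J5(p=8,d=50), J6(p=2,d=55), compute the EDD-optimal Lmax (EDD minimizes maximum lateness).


EDD order: J2 → J3 → J4 → J1 → J5 → J6
Completion and lateness:
  J2: C=7, d=10, L=7-10=-3
  J3: C=9, d=12, L=9-12=-3
  J4: C=12, d=17, L=12-17=-5
  J1: C=20, d=44, L=20-44=-24
  J5: C=28, d=50, L=28-50=-22
  J6: C=30, d=55, L=30-55=-25
Lmax = max(-3, -3, -5, -24, -22, -25)
= -3


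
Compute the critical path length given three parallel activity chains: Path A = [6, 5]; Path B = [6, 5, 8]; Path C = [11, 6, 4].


Path A: 6 + 5 = 11
Path B: 6 + 5 + 8 = 19
Path C: 11 + 6 + 4 = 21
Critical path = longest = max(11, 19, 21)
= 21 (Path C)


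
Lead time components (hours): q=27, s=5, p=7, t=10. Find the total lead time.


Lead time = queue + setup + processing + transit
= 27 + 5 + 7 + 10
= 49 hours


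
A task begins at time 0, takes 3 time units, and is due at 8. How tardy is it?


Completion = start + processing = 0 + 3 = 3
Tardiness = max(0, C - d) = max(0, 3 - 8)
= max(0, -5)
= 0


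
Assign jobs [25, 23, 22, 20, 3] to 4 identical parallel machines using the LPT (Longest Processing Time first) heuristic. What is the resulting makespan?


Jobs (LPT sorted): [25, 23, 22, 20, 3]
Machines: 4
  J=25 → Machine 1 (load: 0+25=25)
  J=23 → Machine 2 (load: 0+23=23)
  J=22 → Machine 3 (load: 0+22=22)
  J=20 → Machine 4 (load: 0+20=20)
  J=3 → Machine 4 (load: 20+3=23)
Machine loads: [25, 23, 22, 23]
Makespan = max = 25 time units


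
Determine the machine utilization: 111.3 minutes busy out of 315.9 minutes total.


Utilization = busy / total × 100
= 111.3 / 315.9 × 100
= 35.2%


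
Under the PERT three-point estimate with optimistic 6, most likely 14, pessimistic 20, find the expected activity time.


te = (o + 4m + p) / 6
= (6 + 4×14 + 20) / 6
= (6 + 56 + 20) / 6
= 82 / 6
= 13.67


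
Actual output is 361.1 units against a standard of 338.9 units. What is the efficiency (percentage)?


Efficiency = (actual / standard) × 100
= (361.1 / 338.9) × 100
= 106.6%


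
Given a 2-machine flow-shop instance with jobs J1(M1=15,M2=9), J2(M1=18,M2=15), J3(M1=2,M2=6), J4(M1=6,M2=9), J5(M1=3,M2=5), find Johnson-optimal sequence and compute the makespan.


Johnson's rule:
Group 1 (M1≤M2, sort by M1): ['J3', 'J5', 'J4']
Group 2 (M1>M2, sort desc M2): ['J2', 'J1']
Sequence: J3 → J5 → J4 → J2 → J1
Makespan calculation:
  J3: M1 done=2, M2 done=8
  J5: M1 done=5, M2 done=13
  J4: M1 done=11, M2 done=22
  J2: M1 done=29, M2 done=44
  J1: M1 done=44, M2 done=53
= Sequence: J3 → J5 → J4 → J2 → J1, Makespan: 53


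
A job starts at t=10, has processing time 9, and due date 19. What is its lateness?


Completion = 10 + 9 = 19
Lateness = C - d = 19 - 19
= 0


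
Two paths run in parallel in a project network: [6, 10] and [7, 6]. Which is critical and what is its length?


Path A: 6 + 10 = 16
Path B: 7 + 6 = 13
Critical path = longest = max(16, 13)
= 16 (Path A)


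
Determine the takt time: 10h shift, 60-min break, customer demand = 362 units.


Available = 10×60 - 60 = 540 min
Takt time = 540 / 362
= 1.49 min/unit


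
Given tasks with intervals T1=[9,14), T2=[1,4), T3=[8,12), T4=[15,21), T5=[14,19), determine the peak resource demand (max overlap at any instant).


Check each time point for overlaps:
  t=9: 2 tasks active (T1, T3)
Max concurrent = 2


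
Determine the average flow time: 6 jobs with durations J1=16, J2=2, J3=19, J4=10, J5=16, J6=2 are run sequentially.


Completion times:
  J1: completes at 16
  J2: completes at 18
  J3: completes at 37
  J4: completes at 47
  J5: completes at 63
  J6: completes at 65
Sum = 246
Average = 246/6
= 41.00


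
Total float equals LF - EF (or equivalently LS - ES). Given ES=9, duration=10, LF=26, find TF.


EF = ES + duration = 9 + 10 = 19
LS = LF - duration = 26 - 10 = 16
Total Float = LF - EF = 26 - 19
(or LS - ES = 16 - 9)
= 7


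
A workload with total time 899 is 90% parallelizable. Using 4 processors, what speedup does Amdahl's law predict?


Amdahl's law: T_p = T × ((1-p) + p/N)
= 899 × ((1-0.9) + 0.9/4)
= 899 × (0.10 + 0.2250)
= 899 × 0.3250
= 292.17
Speedup = 899/292.17
= 3.08×


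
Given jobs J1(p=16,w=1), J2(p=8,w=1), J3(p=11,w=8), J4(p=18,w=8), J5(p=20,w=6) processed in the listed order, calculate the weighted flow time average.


Completion times:
  J1: C=16, w×C=1×16=16
  J2: C=24, w×C=1×24=24
  J3: C=35, w×C=8×35=280
  J4: C=53, w×C=8×53=424
  J5: C=73, w×C=6×73=438
Sum w×C = 1182
Sum w = 24
Weighted avg = 1182/24
= 49.25


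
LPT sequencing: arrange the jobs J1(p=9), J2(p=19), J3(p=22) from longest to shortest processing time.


LPT: sort by longest processing time first
  J3: p=22
  J2: p=19
  J1: p=9
Order: J3 → J2 → J1


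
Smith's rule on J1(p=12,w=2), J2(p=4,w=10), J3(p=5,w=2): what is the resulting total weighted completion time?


WSPT order (by p/w): J2 → J3 → J1
  J2: C=4, w·C=10×4=40
  J3: C=9, w·C=2×9=18
  J1: C=21, w·C=2×21=42
Σ w·C = 100
= 100


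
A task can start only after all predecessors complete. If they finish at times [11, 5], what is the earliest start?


ES = max of all predecessor completion times
Predecessors: [11, 5]
ES = max(11, 5)
= 11


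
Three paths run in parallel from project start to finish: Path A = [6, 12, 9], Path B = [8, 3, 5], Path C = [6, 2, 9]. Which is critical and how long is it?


Path A: 6 + 12 + 9 = 27
Path B: 8 + 3 + 5 = 16
Path C: 6 + 2 + 9 = 17
Critical path = longest = max(27, 16, 17)
= 27 (Path A)


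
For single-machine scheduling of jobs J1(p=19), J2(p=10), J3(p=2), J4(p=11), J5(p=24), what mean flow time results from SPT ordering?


SPT order: J3 → J2 → J4 → J1 → J5
Completion times:
  J3: C=2
  J2: C=12
  J4: C=23
  J1: C=42
  J5: C=66
Sum = 145, n = 5
Mean flow = 145/5
= 29.00


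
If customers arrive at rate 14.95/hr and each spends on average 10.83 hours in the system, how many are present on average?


Little's law: L = λ × W
= 14.95 × 10.83
= 161.91


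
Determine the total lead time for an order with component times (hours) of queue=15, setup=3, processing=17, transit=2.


Lead time = queue + setup + processing + transit
= 15 + 3 + 17 + 2
= 37 hours


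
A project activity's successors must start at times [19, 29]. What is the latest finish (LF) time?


LF = min of all successor start times
Successors start at: [19, 29]
LF = min(19, 29)
= 19


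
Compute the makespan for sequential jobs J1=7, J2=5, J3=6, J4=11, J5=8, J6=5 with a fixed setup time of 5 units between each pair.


Makespan = Σ processing + (n-1) × setup
= (7 + 5 + 6 + 11 + 8 + 5) + (6-1)×5
= 42 + 25
= 67 time units


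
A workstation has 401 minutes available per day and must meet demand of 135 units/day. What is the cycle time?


Cycle time = available time / demand
= 401 / 135
= 2.97 min/unit


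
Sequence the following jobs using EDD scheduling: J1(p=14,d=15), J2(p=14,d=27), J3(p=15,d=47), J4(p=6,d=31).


EDD: sort by earliest due date
  J1: d=15, p=14
  J2: d=27, p=14
  J4: d=31, p=6
  J3: d=47, p=15
Order: J1 → J2 → J4 → J3


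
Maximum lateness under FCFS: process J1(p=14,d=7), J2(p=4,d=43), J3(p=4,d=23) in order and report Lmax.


Lateness per job (L = C - d):
  J1: C=14, d=7, L=7
  J2: C=18, d=43, L=-25
  J3: C=22, d=23, L=-1
Lmax = max(7, -25, -1)
= 7


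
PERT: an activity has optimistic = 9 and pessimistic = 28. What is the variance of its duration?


σ² = ((p - o) / 6)² = (p - o)² / 36
= (28 - 9)² / 36
= 19² / 36
= 361 / 36
= 10.0278


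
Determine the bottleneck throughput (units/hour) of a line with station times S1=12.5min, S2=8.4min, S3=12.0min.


Bottleneck = longest station time
Station times: [12.5, 8.4, 12.0]
Max = 12.5 min
Rate = 60 / 12.5
= 4.80 units/hour (bottleneck: 12.5min)


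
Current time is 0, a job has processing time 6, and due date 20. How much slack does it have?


Slack = due - current_time - processing
= 20 - 0 - 6
= 14


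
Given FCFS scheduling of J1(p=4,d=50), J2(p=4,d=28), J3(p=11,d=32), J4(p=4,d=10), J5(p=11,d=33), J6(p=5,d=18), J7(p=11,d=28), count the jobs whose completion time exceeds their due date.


Completion vs due date:
  J1: C=4, d=50 → on time
  J2: C=8, d=28 → on time
  J3: C=19, d=32 → on time
  J4: C=23, d=10 → TARDY
  J5: C=34, d=33 → TARDY
  J6: C=39, d=18 → TARDY
  J7: C=50, d=28 → TARDY
Tardy jobs: J4, J5, J6, J7
Count = 4


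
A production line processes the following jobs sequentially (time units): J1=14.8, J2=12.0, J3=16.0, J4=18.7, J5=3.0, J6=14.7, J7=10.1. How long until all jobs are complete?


Sequential makespan: sum all processing times
= 14.8 + 12.0 + 16.0 + 18.7 + 3.0 + 14.7 + 10.1
= 89.3 time units


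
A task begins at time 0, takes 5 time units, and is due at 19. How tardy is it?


Completion = start + processing = 0 + 5 = 5
Tardiness = max(0, C - d) = max(0, 5 - 19)
= max(0, -14)
= 0


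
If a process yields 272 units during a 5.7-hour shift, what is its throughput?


Throughput = units / time
= 272 / 5.7
= 47.7 units/hour


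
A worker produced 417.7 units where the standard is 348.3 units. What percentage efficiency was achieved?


Efficiency = (actual / standard) × 100
= (417.7 / 348.3) × 100
= 119.9%


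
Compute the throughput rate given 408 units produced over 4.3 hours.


Throughput = units / time
= 408 / 4.3
= 94.9 units/hour


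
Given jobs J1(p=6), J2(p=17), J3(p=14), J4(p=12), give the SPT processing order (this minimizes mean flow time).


SPT: sort by shortest processing time
  J1: p=6
  J4: p=12
  J3: p=14
  J2: p=17
Order: J1 → J4 → J3 → J2


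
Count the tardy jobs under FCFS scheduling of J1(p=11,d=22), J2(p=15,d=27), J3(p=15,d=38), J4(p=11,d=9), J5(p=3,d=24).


Completion vs due date:
  J1: C=11, d=22 → on time
  J2: C=26, d=27 → on time
  J3: C=41, d=38 → TARDY
  J4: C=52, d=9 → TARDY
  J5: C=55, d=24 → TARDY
Tardy jobs: J3, J4, J5
Count = 3


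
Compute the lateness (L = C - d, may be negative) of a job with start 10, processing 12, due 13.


Completion = 10 + 12 = 22
Lateness = C - d = 22 - 13
= 9


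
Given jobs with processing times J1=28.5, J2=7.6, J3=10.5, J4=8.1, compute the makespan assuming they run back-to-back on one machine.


Sequential makespan: sum all processing times
= 28.5 + 7.6 + 10.5 + 8.1
= 54.7 time units


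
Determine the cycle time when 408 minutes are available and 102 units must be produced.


Cycle time = available time / demand
= 408 / 102
= 4.00 min/unit


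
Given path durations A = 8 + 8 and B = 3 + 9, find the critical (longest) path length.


Path A: 8 + 8 = 16
Path B: 3 + 9 = 12
Critical path = longest = max(16, 12)
= 16 (Path A)


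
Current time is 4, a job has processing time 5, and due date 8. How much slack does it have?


Slack = due - current_time - processing
= 8 - 4 - 5
= -1


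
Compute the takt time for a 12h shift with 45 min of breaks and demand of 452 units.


Available = 12×60 - 45 = 675 min
Takt time = 675 / 452
= 1.49 min/unit


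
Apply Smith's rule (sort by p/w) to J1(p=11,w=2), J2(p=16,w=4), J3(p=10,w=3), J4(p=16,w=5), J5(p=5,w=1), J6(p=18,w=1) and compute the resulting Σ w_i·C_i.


WSPT order (by p/w): J4 → J3 → J2 → J5 → J1 → J6
  J4: C=16, w·C=5×16=80
  J3: C=26, w·C=3×26=78
  J2: C=42, w·C=4×42=168
  J5: C=47, w·C=1×47=47
  J1: C=58, w·C=2×58=116
  J6: C=76, w·C=1×76=76
Σ w·C = 565
= 565


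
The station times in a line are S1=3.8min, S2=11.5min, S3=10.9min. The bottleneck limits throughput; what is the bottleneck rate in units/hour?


Bottleneck = longest station time
Station times: [3.8, 11.5, 10.9]
Max = 11.5 min
Rate = 60 / 11.5
= 5.22 units/hour (bottleneck: 11.5min)


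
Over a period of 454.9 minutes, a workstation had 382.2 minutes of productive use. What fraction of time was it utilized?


Utilization = busy / total × 100
= 382.2 / 454.9 × 100
= 84.0%


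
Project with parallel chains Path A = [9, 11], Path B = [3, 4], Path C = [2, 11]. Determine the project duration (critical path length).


Path A: 9 + 11 = 20
Path B: 3 + 4 = 7
Path C: 2 + 11 = 13
Critical path = longest = max(20, 7, 13)
= 20 (Path A)


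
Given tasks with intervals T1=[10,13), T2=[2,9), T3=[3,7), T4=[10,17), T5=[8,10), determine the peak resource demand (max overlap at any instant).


Check each time point for overlaps:
  t=3: 2 tasks active (T2, T3)
Max concurrent = 2


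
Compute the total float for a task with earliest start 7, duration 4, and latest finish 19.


EF = ES + duration = 7 + 4 = 11
LS = LF - duration = 19 - 4 = 15
Total Float = LF - EF = 19 - 11
(or LS - ES = 15 - 7)
= 8


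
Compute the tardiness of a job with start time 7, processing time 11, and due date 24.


Completion = start + processing = 7 + 11 = 18
Tardiness = max(0, C - d) = max(0, 18 - 24)
= max(0, -6)
= 0


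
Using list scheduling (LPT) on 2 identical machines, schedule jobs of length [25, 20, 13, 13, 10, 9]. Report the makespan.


Jobs (LPT sorted): [25, 20, 13, 13, 10, 9]
Machines: 2
  J=25 → Machine 1 (load: 0+25=25)
  J=20 → Machine 2 (load: 0+20=20)
  J=13 → Machine 2 (load: 20+13=33)
  J=13 → Machine 1 (load: 25+13=38)
  J=10 → Machine 2 (load: 33+10=43)
  J=9 → Machine 1 (load: 38+9=47)
Machine loads: [47, 43]
Makespan = max = 47 time units


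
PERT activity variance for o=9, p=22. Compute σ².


σ² = ((p - o) / 6)² = (p - o)² / 36
= (22 - 9)² / 36
= 13² / 36
= 169 / 36
= 4.6944


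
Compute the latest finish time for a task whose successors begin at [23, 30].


LF = min of all successor start times
Successors start at: [23, 30]
LF = min(23, 30)
= 23


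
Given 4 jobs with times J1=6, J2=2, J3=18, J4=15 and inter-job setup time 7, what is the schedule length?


Makespan = Σ processing + (n-1) × setup
= (6 + 2 + 18 + 15) + (4-1)×7
= 41 + 21
= 62 time units


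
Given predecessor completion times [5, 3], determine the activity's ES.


ES = max of all predecessor completion times
Predecessors: [5, 3]
ES = max(5, 3)
= 5


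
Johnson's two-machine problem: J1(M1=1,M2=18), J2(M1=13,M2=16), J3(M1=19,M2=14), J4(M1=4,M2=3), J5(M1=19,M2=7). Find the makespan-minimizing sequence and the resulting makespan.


Johnson's rule:
Group 1 (M1≤M2, sort by M1): ['J1', 'J2']
Group 2 (M1>M2, sort desc M2): ['J3', 'J5', 'J4']
Sequence: J1 → J2 → J3 → J5 → J4
Makespan calculation:
  J1: M1 done=1, M2 done=19
  J2: M1 done=14, M2 done=35
  J3: M1 done=33, M2 done=49
  J5: M1 done=52, M2 done=59
  J4: M1 done=56, M2 done=62
= Sequence: J1 → J2 → J3 → J5 → J4, Makespan: 62


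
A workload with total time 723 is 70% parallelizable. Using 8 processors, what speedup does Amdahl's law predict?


Amdahl's law: T_p = T × ((1-p) + p/N)
= 723 × ((1-0.7) + 0.7/8)
= 723 × (0.30 + 0.0875)
= 723 × 0.3875
= 280.16
Speedup = 723/280.16
= 2.58×


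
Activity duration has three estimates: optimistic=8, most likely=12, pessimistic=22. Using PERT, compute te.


te = (o + 4m + p) / 6
= (8 + 4×12 + 22) / 6
= (8 + 48 + 22) / 6
= 78 / 6
= 13.00


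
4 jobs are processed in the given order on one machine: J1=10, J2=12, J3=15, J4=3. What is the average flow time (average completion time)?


Completion times:
  J1: completes at 10
  J2: completes at 22
  J3: completes at 37
  J4: completes at 40
Sum = 109
Average = 109/4
= 27.25


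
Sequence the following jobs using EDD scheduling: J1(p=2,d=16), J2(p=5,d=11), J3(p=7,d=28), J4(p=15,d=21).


EDD: sort by earliest due date
  J2: d=11, p=5
  J1: d=16, p=2
  J4: d=21, p=15
  J3: d=28, p=7
Order: J2 → J1 → J4 → J3


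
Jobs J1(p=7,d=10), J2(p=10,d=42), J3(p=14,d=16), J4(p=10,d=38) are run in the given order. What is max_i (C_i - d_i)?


Lateness per job (L = C - d):
  J1: C=7, d=10, L=-3
  J2: C=17, d=42, L=-25
  J3: C=31, d=16, L=15
  J4: C=41, d=38, L=3
Lmax = max(-3, -25, 15, 3)
= 15


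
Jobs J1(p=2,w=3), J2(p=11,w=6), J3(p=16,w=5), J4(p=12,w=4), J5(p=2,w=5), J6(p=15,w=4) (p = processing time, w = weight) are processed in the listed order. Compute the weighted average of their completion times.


Completion times:
  J1: C=2, w×C=3×2=6
  J2: C=13, w×C=6×13=78
  J3: C=29, w×C=5×29=145
  J4: C=41, w×C=4×41=164
  J5: C=43, w×C=5×43=215
  J6: C=58, w×C=4×58=232
Sum w×C = 840
Sum w = 27
Weighted avg = 840/27
= 31.11


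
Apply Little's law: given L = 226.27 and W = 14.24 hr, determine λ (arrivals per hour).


Little's law: L = λW → λ = L / W
= 226.27 / 14.24
= 15.89 per hour


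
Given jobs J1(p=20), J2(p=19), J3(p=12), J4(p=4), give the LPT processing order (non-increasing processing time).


LPT: sort by longest processing time first
  J1: p=20
  J2: p=19
  J3: p=12
  J4: p=4
Order: J1 → J2 → J3 → J4


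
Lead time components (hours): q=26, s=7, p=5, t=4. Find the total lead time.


Lead time = queue + setup + processing + transit
= 26 + 7 + 5 + 4
= 42 hours


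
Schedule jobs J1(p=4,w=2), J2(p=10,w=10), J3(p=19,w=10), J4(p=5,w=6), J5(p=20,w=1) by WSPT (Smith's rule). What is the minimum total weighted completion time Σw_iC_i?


WSPT order (by p/w): J4 → J2 → J3 → J1 → J5
  J4: C=5, w·C=6×5=30
  J2: C=15, w·C=10×15=150
  J3: C=34, w·C=10×34=340
  J1: C=38, w·C=2×38=76
  J5: C=58, w·C=1×58=58
Σ w·C = 654
= 654


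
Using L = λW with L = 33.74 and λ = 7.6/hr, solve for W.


Little's law: L = λW → W = L / λ
= 33.74 / 7.6
= 4.44 hours


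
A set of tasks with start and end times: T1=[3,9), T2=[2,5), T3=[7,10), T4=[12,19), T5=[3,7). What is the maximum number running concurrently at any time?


Check each time point for overlaps:
  t=3: 3 tasks active (T1, T2, T5)
Max concurrent = 3


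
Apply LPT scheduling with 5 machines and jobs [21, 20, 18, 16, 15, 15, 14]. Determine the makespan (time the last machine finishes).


Jobs (LPT sorted): [21, 20, 18, 16, 15, 15, 14]
Machines: 5
  J=21 → Machine 1 (load: 0+21=21)
  J=20 → Machine 2 (load: 0+20=20)
  J=18 → Machine 3 (load: 0+18=18)
  J=16 → Machine 4 (load: 0+16=16)
  J=15 → Machine 5 (load: 0+15=15)
  J=15 → Machine 5 (load: 15+15=30)
  J=14 → Machine 4 (load: 16+14=30)
Machine loads: [21, 20, 18, 30, 30]
Makespan = max = 30 time units


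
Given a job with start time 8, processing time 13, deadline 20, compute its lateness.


Completion = 8 + 13 = 21
Lateness = C - d = 21 - 20
= 1


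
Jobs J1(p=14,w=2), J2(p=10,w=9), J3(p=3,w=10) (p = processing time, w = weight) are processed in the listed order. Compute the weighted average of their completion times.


Completion times:
  J1: C=14, w×C=2×14=28
  J2: C=24, w×C=9×24=216
  J3: C=27, w×C=10×27=270
Sum w×C = 514
Sum w = 21
Weighted avg = 514/21
= 24.48


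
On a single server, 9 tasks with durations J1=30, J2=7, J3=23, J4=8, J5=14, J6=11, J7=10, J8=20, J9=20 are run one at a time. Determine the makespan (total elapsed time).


Sequential makespan: sum all processing times
= 30 + 7 + 23 + 8 + 14 + 11 + 10 + 20 + 20
= 143 time units


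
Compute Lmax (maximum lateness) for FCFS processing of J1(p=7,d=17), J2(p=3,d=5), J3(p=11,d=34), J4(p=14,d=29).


Lateness per job (L = C - d):
  J1: C=7, d=17, L=-10
  J2: C=10, d=5, L=5
  J3: C=21, d=34, L=-13
  J4: C=35, d=29, L=6
Lmax = max(-10, 5, -13, 6)
= 6


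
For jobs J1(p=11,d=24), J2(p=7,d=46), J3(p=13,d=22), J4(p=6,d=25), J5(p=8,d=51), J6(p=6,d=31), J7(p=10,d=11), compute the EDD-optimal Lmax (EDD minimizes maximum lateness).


EDD order: J7 → J3 → J1 → J4 → J6 → J2 → J5
Completion and lateness:
  J7: C=10, d=11, L=10-11=-1
  J3: C=23, d=22, L=23-22=1
  J1: C=34, d=24, L=34-24=10
  J4: C=40, d=25, L=40-25=15
  J6: C=46, d=31, L=46-31=15
  J2: C=53, d=46, L=53-46=7
  J5: C=61, d=51, L=61-51=10
Lmax = max(-1, 1, 10, 15, 15, 7, 10)
= 15


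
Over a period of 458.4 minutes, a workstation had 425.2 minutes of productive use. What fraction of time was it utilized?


Utilization = busy / total × 100
= 425.2 / 458.4 × 100
= 92.8%


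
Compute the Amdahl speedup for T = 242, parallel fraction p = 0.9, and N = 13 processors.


Amdahl's law: T_p = T × ((1-p) + p/N)
= 242 × ((1-0.9) + 0.9/13)
= 242 × (0.10 + 0.0692)
= 242 × 0.1692
= 40.95
Speedup = 242/40.95
= 5.91×


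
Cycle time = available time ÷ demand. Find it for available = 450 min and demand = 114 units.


Cycle time = available time / demand
= 450 / 114
= 3.95 min/unit


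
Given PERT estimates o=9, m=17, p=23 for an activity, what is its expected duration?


te = (o + 4m + p) / 6
= (9 + 4×17 + 23) / 6
= (9 + 68 + 23) / 6
= 100 / 6
= 16.67


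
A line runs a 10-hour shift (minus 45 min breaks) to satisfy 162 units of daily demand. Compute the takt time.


Available = 10×60 - 45 = 555 min
Takt time = 555 / 162
= 3.43 min/unit


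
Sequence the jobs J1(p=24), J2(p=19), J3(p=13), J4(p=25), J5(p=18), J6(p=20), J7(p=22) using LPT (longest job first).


LPT: sort by longest processing time first
  J4: p=25
  J1: p=24
  J7: p=22
  J6: p=20
  J2: p=19
  J5: p=18
  J3: p=13
Order: J4 → J1 → J7 → J6 → J2 → J5 → J3


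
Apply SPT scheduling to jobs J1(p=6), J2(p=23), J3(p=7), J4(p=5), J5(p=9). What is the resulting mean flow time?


SPT order: J4 → J1 → J3 → J5 → J2
Completion times:
  J4: C=5
  J1: C=11
  J3: C=18
  J5: C=27
  J2: C=50
Sum = 111, n = 5
Mean flow = 111/5
= 22.20


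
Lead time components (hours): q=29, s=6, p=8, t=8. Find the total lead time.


Lead time = queue + setup + processing + transit
= 29 + 6 + 8 + 8
= 51 hours


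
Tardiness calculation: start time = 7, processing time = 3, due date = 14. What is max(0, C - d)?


Completion = start + processing = 7 + 3 = 10
Tardiness = max(0, C - d) = max(0, 10 - 14)
= max(0, -4)
= 0


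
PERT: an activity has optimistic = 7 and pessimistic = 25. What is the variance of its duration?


σ² = ((p - o) / 6)² = (p - o)² / 36
= (25 - 7)² / 36
= 18² / 36
= 324 / 36
= 9.0000


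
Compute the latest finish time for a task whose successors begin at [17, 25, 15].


LF = min of all successor start times
Successors start at: [17, 25, 15]
LF = min(17, 25, 15)
= 15


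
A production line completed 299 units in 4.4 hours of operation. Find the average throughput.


Throughput = units / time
= 299 / 4.4
= 68.0 units/hour


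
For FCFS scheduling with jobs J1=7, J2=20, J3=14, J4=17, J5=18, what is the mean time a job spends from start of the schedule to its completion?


Completion times:
  J1: completes at 7
  J2: completes at 27
  J3: completes at 41
  J4: completes at 58
  J5: completes at 76
Sum = 209
Average = 209/5
= 41.80


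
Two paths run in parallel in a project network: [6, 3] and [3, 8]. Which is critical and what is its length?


Path A: 6 + 3 = 9
Path B: 3 + 8 = 11
Critical path = longest = max(9, 11)
= 11 (Path B)


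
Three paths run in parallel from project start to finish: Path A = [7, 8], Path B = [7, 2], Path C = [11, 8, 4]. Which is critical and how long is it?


Path A: 7 + 8 = 15
Path B: 7 + 2 = 9
Path C: 11 + 8 + 4 = 23
Critical path = longest = max(15, 9, 23)
= 23 (Path C)


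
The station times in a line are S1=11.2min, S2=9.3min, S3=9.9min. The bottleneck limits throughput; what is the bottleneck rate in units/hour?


Bottleneck = longest station time
Station times: [11.2, 9.3, 9.9]
Max = 11.2 min
Rate = 60 / 11.2
= 5.36 units/hour (bottleneck: 11.2min)


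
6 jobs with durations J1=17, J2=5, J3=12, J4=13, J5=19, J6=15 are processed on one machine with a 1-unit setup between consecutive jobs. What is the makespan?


Makespan = Σ processing + (n-1) × setup
= (17 + 5 + 12 + 13 + 19 + 15) + (6-1)×1
= 81 + 5
= 86 time units


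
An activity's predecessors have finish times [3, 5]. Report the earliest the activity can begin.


ES = max of all predecessor completion times
Predecessors: [3, 5]
ES = max(3, 5)
= 5


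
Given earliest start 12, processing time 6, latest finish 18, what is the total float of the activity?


EF = ES + duration = 12 + 6 = 18
LS = LF - duration = 18 - 6 = 12
Total Float = LF - EF = 18 - 18
(or LS - ES = 12 - 12)
= 0


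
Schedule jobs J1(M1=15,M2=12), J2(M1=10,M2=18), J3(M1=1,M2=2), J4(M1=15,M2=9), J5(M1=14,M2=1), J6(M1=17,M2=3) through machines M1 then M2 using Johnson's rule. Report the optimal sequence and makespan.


Johnson's rule:
Group 1 (M1≤M2, sort by M1): ['J3', 'J2']
Group 2 (M1>M2, sort desc M2): ['J1', 'J4', 'J6', 'J5']
Sequence: J3 → J2 → J1 → J4 → J6 → J5
Makespan calculation:
  J3: M1 done=1, M2 done=3
  J2: M1 done=11, M2 done=29
  J1: M1 done=26, M2 done=41
  J4: M1 done=41, M2 done=50
  J6: M1 done=58, M2 done=61
  J5: M1 done=72, M2 done=73
= Sequence: J3 → J2 → J1 → J4 → J6 → J5, Makespan: 73


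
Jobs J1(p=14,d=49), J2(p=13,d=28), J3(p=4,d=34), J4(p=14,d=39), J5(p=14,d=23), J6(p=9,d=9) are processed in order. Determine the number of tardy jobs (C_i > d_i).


Completion vs due date:
  J1: C=14, d=49 → on time
  J2: C=27, d=28 → on time
  J3: C=31, d=34 → on time
  J4: C=45, d=39 → TARDY
  J5: C=59, d=23 → TARDY
  J6: C=68, d=9 → TARDY
Tardy jobs: J4, J5, J6
Count = 3


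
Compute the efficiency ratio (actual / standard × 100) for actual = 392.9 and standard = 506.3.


Efficiency = (actual / standard) × 100
= (392.9 / 506.3) × 100
= 77.6%


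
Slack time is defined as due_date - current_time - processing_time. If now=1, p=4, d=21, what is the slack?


Slack = due - current_time - processing
= 21 - 1 - 4
= 16


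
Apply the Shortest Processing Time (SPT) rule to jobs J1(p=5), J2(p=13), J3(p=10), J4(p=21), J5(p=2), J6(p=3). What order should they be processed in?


SPT: sort by shortest processing time
  J5: p=2
  J6: p=3
  J1: p=5
  J3: p=10
  J2: p=13
  J4: p=21
Order: J5 → J6 → J1 → J3 → J2 → J4


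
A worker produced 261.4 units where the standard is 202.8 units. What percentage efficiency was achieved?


Efficiency = (actual / standard) × 100
= (261.4 / 202.8) × 100
= 128.9%


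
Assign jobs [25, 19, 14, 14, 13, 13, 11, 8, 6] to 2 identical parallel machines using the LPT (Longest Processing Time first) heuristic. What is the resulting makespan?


Jobs (LPT sorted): [25, 19, 14, 14, 13, 13, 11, 8, 6]
Machines: 2
  J=25 → Machine 1 (load: 0+25=25)
  J=19 → Machine 2 (load: 0+19=19)
  J=14 → Machine 2 (load: 19+14=33)
  J=14 → Machine 1 (load: 25+14=39)
  J=13 → Machine 2 (load: 33+13=46)
  J=13 → Machine 1 (load: 39+13=52)
  J=11 → Machine 2 (load: 46+11=57)
  J=8 → Machine 1 (load: 52+8=60)
  J=6 → Machine 2 (load: 57+6=63)
Machine loads: [60, 63]
Makespan = max = 63 time units


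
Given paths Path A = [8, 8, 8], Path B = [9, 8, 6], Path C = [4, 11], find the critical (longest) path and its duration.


Path A: 8 + 8 + 8 = 24
Path B: 9 + 8 + 6 = 23
Path C: 4 + 11 = 15
Critical path = longest = max(24, 23, 15)
= 24 (Path A)
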